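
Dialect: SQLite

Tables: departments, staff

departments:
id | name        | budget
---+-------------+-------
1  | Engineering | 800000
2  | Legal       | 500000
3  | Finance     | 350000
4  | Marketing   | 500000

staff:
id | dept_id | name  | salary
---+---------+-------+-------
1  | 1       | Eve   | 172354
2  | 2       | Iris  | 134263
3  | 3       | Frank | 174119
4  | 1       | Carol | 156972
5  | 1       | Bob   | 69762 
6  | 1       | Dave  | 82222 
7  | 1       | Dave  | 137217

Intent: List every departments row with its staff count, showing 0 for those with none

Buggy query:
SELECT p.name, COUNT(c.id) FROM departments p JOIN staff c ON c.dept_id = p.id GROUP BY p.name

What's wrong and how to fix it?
Bug: INNER JOIN drops departments rows that have no matching staff rows

Fix: Use LEFT JOIN so parents without children still appear (COUNT(c.id) gives 0)

Corrected query:
SELECT p.name, COUNT(c.id) FROM departments p LEFT JOIN staff c ON c.dept_id = p.id GROUP BY p.name

Result:
name        | COUNT(c.id)
------------+------------
Engineering | 5          
Finance     | 1          
Legal       | 1          
Marketing   | 0          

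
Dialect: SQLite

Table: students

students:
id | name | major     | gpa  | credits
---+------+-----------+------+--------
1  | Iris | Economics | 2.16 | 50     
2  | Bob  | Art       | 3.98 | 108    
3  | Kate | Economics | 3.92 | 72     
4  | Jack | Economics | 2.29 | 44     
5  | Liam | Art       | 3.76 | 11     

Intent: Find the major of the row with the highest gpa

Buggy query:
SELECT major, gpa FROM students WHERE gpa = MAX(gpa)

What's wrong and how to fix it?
Bug: WHERE is evaluated per row; an aggregate over the whole table isn't defined there

Fix: Wrap MAX in a scalar subquery so WHERE compares against a single value

Corrected query:
SELECT major, gpa FROM students WHERE gpa = (SELECT MAX(gpa) FROM students)

Result:
major | gpa 
------+-----
Art   | 3.98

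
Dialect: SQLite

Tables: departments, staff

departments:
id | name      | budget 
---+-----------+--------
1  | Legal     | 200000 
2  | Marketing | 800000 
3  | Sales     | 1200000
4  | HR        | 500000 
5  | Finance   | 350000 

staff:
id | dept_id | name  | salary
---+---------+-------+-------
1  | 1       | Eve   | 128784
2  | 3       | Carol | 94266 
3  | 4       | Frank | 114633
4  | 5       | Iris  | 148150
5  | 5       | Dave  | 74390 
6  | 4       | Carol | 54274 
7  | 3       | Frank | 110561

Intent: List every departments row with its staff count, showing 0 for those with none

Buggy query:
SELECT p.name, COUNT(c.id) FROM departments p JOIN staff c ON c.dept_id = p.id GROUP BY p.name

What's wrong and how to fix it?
Bug: An inner join excludes parents with zero children

Fix: Use LEFT JOIN so parents without children still appear (COUNT(c.id) gives 0)

Corrected query:
SELECT p.name, COUNT(c.id) FROM departments p LEFT JOIN staff c ON c.dept_id = p.id GROUP BY p.name

Result:
name      | COUNT(c.id)
----------+------------
Finance   | 2          
HR        | 2          
Legal     | 1          
Marketing | 0          
Sales     | 2          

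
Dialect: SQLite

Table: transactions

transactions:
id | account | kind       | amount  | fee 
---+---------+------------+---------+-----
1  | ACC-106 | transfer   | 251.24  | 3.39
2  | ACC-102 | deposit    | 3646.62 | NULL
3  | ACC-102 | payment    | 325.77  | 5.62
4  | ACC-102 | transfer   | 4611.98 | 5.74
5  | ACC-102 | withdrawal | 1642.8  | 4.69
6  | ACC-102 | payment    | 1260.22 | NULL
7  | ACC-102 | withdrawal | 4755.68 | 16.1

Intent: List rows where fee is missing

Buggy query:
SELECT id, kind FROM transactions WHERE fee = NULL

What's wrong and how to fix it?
Bug: '= NULL' is always unknown in SQL three-valued logic, so no rows match

Fix: Replace '= NULL' with 'IS NULL'

Corrected query:
SELECT id, kind FROM transactions WHERE fee IS NULL

Result:
id | kind   
---+--------
2  | deposit
6  | payment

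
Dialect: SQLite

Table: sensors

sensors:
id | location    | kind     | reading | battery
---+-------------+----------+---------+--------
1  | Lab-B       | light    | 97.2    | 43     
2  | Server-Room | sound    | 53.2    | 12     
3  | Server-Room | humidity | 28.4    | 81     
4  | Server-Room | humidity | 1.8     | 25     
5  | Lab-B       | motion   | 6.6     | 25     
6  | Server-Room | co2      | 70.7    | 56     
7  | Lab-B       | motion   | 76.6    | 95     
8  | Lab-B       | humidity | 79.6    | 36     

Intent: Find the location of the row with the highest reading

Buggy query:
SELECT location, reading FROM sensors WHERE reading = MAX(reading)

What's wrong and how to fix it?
Bug: WHERE is evaluated per row; an aggregate over the whole table isn't defined there

Fix: Wrap MAX in a scalar subquery so WHERE compares against a single value

Corrected query:
SELECT location, reading FROM sensors WHERE reading = (SELECT MAX(reading) FROM sensors)

Result:
location | reading
---------+--------
Lab-B    | 97.2   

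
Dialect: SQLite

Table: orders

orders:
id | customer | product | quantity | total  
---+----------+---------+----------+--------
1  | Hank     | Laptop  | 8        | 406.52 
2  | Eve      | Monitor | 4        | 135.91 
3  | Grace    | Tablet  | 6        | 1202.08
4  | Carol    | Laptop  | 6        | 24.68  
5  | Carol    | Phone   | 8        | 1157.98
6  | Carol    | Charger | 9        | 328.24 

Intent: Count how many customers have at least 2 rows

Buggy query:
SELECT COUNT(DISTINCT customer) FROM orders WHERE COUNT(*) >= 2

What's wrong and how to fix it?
Bug: COUNT(*) cannot appear in WHERE; the per-group count doesn't exist yet

Fix: Use a subquery that GROUPs and filters with HAVING, then count its rows

Corrected query:
SELECT COUNT(*) FROM (SELECT customer FROM orders GROUP BY customer HAVING COUNT(*) >= 2)

Result:
COUNT(*)
--------
1       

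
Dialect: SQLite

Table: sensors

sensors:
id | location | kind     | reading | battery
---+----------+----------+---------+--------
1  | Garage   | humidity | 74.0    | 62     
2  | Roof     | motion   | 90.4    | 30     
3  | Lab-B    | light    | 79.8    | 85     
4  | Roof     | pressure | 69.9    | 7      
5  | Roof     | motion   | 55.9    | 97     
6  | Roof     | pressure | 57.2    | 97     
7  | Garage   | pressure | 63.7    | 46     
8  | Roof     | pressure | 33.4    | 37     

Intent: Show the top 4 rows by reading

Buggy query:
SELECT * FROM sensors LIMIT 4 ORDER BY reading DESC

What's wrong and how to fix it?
Bug: LIMIT must come after ORDER BY

Fix: Sort with ORDER BY, then apply LIMIT

Corrected query:
SELECT * FROM sensors ORDER BY reading DESC LIMIT 4

Result:
id | location | kind     | reading | battery
---+----------+----------+---------+--------
2  | Roof     | motion   | 90.4    | 30     
3  | Lab-B    | light    | 79.8    | 85     
1  | Garage   | humidity | 74      | 62     
4  | Roof     | pressure | 69.9    | 7      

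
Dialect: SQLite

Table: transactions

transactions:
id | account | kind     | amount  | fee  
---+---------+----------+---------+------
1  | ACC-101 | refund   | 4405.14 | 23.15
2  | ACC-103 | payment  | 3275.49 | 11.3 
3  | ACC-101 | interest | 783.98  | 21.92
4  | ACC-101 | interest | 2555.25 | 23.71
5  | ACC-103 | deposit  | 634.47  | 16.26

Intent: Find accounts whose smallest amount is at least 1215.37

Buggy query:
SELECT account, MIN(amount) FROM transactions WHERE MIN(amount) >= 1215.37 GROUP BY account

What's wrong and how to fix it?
Bug: MIN() in WHERE is a misuse of aggregate

Fix: Use HAVING for the per-group MIN condition

Corrected query:
SELECT account, MIN(amount) FROM transactions GROUP BY account HAVING MIN(amount) >= 1215.37

Result:
(no rows)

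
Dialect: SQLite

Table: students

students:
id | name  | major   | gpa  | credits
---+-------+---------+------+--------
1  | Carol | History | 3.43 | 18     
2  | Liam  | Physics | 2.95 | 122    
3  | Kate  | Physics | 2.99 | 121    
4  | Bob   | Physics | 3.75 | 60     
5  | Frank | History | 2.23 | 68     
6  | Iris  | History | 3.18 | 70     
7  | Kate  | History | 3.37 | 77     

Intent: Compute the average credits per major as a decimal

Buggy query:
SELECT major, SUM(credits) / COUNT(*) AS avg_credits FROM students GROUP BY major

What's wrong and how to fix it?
Bug: Both operands are integers, so '/' performs integer division and truncates

Fix: Multiply by 1.0 (or CAST to REAL) to force floating-point division

Corrected query:
SELECT major, SUM(credits) * 1.0 / COUNT(*) AS avg_credits FROM students GROUP BY major

Result:
major   | avg_credits
--------+------------
History | 58.25      
Physics | 101        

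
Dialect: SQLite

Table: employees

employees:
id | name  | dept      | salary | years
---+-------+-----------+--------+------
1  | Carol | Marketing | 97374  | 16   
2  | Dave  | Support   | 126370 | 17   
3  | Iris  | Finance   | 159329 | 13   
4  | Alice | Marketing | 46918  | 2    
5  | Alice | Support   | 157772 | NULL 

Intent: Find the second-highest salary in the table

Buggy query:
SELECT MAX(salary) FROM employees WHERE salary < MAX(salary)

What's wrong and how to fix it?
Bug: The inner MAX is an aggregate inside WHERE, which is not allowed

Fix: Compute the overall MAX in a subquery, then take MAX of rows below it

Corrected query:
SELECT MAX(salary) FROM employees WHERE salary < (SELECT MAX(salary) FROM employees)

Result:
MAX(salary)
-----------
157772     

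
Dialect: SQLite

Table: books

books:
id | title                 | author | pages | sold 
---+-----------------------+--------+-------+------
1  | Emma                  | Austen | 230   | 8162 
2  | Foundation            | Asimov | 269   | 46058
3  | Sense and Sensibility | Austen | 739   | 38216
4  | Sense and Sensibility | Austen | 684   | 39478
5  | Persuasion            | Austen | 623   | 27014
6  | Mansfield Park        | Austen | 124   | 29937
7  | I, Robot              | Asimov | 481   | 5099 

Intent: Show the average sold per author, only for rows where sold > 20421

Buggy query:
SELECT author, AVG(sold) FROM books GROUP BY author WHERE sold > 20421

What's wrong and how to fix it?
Bug: WHERE cannot follow GROUP BY

Fix: Move the WHERE clause before GROUP BY

Corrected query:
SELECT author, AVG(sold) FROM books WHERE sold > 20421 GROUP BY author

Result:
author | AVG(sold)
-------+----------
Asimov | 46058    
Austen | 33661.25 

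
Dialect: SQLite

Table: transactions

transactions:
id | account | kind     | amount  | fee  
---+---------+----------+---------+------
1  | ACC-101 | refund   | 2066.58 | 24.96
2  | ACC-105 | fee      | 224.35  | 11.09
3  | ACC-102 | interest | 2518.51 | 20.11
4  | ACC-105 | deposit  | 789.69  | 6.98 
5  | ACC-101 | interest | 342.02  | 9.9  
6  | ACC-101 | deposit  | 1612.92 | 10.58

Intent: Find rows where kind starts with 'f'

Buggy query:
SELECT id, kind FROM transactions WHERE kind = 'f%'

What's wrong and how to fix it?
Bug: Wildcards only work with LIKE; '=' treats '%' as a literal character

Fix: Use LIKE for wildcard pattern matching

Corrected query:
SELECT id, kind FROM transactions WHERE kind LIKE 'f%'

Result:
id | kind
---+-----
2  | fee 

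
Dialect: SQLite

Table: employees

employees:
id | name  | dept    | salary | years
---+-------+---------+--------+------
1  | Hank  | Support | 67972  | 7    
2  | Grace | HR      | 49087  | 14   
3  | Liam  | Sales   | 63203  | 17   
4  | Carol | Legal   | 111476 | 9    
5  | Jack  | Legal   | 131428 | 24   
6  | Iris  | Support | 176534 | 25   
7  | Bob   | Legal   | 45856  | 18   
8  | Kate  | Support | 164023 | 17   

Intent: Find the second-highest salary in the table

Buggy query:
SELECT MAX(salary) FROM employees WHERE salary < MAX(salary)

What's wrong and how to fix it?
Bug: MAX(salary) on the right of the comparison is an aggregate-in-WHERE error

Fix: Put the inner MAX in a scalar subquery

Corrected query:
SELECT MAX(salary) FROM employees WHERE salary < (SELECT MAX(salary) FROM employees)

Result:
MAX(salary)
-----------
164023     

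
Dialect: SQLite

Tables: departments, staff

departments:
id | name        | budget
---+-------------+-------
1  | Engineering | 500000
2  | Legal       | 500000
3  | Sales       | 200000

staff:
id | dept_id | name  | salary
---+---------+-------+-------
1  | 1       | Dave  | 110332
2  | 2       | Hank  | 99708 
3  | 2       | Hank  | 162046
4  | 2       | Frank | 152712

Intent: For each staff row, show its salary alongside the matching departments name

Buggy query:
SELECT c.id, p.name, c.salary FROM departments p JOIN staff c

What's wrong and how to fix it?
Bug: JOIN with no ON clause produces a cartesian product; every staff row pairs with every departments row

Fix: Specify the join condition linking the foreign key to the parent id

Corrected query:
SELECT c.id, p.name, c.salary FROM departments p JOIN staff c ON c.dept_id = p.id

Result:
id | name        | salary
---+-------------+-------
1  | Engineering | 110332
2  | Legal       | 99708 
3  | Legal       | 162046
4  | Legal       | 152712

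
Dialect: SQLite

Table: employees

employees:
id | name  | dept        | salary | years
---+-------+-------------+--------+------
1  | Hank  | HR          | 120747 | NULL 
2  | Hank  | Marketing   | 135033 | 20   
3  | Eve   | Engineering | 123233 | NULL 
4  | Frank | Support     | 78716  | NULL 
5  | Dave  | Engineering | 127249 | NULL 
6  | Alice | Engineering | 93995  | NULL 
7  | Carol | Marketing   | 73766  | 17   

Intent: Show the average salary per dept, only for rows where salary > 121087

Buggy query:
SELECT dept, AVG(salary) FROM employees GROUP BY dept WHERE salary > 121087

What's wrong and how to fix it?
Bug: WHERE cannot follow GROUP BY

Fix: Move the WHERE clause before GROUP BY

Corrected query:
SELECT dept, AVG(salary) FROM employees WHERE salary > 121087 GROUP BY dept

Result:
dept        | AVG(salary)
------------+------------
Engineering | 125241     
Marketing   | 135033     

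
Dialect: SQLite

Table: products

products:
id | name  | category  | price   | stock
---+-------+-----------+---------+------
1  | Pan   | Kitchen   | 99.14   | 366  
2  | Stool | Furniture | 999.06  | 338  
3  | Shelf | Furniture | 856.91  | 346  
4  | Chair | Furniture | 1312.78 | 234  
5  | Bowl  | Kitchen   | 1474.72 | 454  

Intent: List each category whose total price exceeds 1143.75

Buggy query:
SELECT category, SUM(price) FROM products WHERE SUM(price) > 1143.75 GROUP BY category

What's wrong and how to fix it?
Bug: SUM(price) is an aggregate, but WHERE filters rows before aggregation

Fix: Use HAVING (which filters groups after aggregation) instead of WHERE

Corrected query:
SELECT category, SUM(price) FROM products GROUP BY category HAVING SUM(price) > 1143.75

Result:
category  | SUM(price)
----------+-----------
Furniture | 3168.75   
Kitchen   | 1573.86   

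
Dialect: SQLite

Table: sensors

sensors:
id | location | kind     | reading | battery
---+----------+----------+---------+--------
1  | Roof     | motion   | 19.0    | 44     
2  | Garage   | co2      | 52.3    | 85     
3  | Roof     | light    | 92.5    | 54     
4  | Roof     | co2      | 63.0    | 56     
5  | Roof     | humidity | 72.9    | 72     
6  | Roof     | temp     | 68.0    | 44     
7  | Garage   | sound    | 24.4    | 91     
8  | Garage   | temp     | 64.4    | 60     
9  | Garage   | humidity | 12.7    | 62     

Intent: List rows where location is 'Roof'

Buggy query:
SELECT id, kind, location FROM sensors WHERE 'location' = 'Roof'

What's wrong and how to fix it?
Bug: Single quotes denote string literals in SQL; the column name is being compared as a constant string

Fix: Remove the quotes around the column name (or use double quotes for an identifier)

Corrected query:
SELECT id, kind, location FROM sensors WHERE location = 'Roof'

Result:
id | kind     | location
---+----------+---------
1  | motion   | Roof    
3  | light    | Roof    
4  | co2      | Roof    
5  | humidity | Roof    
6  | temp     | Roof    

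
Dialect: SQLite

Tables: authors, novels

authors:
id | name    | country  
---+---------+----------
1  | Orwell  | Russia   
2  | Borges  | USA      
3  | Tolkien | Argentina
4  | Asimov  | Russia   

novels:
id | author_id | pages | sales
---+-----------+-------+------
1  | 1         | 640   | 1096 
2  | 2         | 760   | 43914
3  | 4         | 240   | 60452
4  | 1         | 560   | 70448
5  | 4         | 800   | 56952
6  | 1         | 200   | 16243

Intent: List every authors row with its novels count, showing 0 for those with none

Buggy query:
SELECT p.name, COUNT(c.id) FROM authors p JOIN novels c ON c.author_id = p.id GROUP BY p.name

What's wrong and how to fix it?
Bug: An inner join excludes parents with zero children

Fix: Switch to LEFT JOIN to retain unmatched parent rows

Corrected query:
SELECT p.name, COUNT(c.id) FROM authors p LEFT JOIN novels c ON c.author_id = p.id GROUP BY p.name

Result:
name    | COUNT(c.id)
--------+------------
Asimov  | 2          
Borges  | 1          
Orwell  | 3          
Tolkien | 0          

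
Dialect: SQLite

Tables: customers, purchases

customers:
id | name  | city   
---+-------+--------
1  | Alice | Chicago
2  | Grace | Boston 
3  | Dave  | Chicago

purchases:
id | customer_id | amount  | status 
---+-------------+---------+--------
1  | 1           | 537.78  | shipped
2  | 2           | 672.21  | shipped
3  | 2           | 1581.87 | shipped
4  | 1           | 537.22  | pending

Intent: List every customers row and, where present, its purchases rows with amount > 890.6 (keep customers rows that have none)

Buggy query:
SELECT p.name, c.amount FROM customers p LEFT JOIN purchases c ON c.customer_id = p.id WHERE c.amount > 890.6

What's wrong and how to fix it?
Bug: Filtering c.amount in WHERE discards the NULL rows produced by LEFT JOIN, turning it into an inner join

Fix: Move the right-table condition into the ON clause so unmatched parents are kept

Corrected query:
SELECT p.name, c.amount FROM customers p LEFT JOIN purchases c ON c.customer_id = p.id AND c.amount > 890.6

Result:
name  | amount 
------+--------
Alice | NULL   
Grace | 1581.87
Dave  | NULL   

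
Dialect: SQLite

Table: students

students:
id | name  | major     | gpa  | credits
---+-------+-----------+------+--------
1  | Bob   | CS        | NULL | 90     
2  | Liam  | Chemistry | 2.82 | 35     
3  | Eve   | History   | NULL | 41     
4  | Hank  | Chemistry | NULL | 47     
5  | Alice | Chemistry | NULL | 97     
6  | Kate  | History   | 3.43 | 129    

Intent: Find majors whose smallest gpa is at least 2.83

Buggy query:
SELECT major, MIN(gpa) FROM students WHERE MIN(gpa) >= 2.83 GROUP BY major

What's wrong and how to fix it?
Bug: Aggregates like MIN are computed per group after WHERE runs

Fix: Replace WHERE with HAVING after the GROUP BY

Corrected query:
SELECT major, MIN(gpa) FROM students GROUP BY major HAVING MIN(gpa) >= 2.83

Result:
major   | MIN(gpa)
--------+---------
History | 3.43    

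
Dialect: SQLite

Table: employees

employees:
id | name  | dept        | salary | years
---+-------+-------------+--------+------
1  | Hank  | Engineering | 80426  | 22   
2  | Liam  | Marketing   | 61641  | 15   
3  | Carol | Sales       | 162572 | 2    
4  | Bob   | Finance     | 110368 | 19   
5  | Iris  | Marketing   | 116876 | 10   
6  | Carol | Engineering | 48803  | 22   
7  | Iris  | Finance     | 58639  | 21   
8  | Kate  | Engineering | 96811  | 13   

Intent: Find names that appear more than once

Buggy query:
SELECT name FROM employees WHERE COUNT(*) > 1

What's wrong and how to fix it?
Bug: COUNT(*) is an aggregate and cannot be used in WHERE

Fix: Group first, then use HAVING for the count condition

Corrected query:
SELECT name FROM employees GROUP BY name HAVING COUNT(*) > 1

Result:
name 
-----
Carol
Iris 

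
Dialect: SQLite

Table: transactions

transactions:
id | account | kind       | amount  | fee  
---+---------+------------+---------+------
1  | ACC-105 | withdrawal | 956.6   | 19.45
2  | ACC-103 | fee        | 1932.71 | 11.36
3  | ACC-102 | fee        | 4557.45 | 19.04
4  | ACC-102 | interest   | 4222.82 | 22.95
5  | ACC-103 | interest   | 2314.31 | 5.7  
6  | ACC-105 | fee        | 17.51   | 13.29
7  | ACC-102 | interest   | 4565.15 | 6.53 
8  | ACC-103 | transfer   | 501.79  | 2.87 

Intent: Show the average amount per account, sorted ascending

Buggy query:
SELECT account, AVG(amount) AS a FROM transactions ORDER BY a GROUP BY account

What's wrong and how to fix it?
Bug: ORDER BY appears before GROUP BY; SQL clause order requires GROUP BY first

Fix: Reorder: SELECT … FROM … GROUP BY … ORDER BY …

Corrected query:
SELECT account, AVG(amount) AS a FROM transactions GROUP BY account ORDER BY a

Result:
account | a          
--------+------------
ACC-105 | 487.055    
ACC-103 | 1582.936667
ACC-102 | 4448.473333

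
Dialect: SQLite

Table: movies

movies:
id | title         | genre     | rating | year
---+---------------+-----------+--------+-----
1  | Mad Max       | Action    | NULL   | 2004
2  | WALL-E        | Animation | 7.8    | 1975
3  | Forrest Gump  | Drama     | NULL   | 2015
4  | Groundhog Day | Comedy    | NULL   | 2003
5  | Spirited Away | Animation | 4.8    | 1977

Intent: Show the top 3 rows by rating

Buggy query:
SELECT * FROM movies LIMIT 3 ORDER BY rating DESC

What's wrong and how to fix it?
Bug: ORDER BY cannot follow LIMIT; LIMIT is the final clause

Fix: Sort with ORDER BY, then apply LIMIT

Corrected query:
SELECT * FROM movies ORDER BY rating DESC LIMIT 3

Result:
id | title         | genre     | rating | year
---+---------------+-----------+--------+-----
2  | WALL-E        | Animation | 7.8    | 1975
5  | Spirited Away | Animation | 4.8    | 1977
1  | Mad Max       | Action    | NULL   | 2004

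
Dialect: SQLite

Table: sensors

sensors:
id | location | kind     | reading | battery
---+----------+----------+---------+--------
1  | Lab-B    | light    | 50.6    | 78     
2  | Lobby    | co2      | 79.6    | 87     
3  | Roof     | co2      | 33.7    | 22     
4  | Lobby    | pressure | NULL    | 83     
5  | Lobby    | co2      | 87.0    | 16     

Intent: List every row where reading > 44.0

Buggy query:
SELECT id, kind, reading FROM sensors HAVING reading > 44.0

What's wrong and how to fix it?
Bug: This is a non-aggregate query (no GROUP BY, no aggregates), so in SQLite the HAVING clause is invalid here; a row-level condition belongs in WHERE

Fix: Replace HAVING with WHERE since the condition applies to individual rows

Corrected query:
SELECT id, kind, reading FROM sensors WHERE reading > 44.0

Result:
id | kind  | reading
---+-------+--------
1  | light | 50.6   
2  | co2   | 79.6   
5  | co2   | 87     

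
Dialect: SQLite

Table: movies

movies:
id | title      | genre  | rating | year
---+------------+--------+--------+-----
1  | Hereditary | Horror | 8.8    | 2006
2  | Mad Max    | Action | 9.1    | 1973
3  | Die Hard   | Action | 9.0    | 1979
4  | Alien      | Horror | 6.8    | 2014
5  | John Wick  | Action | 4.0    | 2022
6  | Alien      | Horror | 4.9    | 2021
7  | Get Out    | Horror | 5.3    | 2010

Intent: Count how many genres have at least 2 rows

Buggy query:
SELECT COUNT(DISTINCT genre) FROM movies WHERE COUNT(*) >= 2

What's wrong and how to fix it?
Bug: WHERE filters individual rows, not groups, so a group-level COUNT is invalid there

Fix: Group first with HAVING COUNT(*) >= 2, then COUNT the resulting groups

Corrected query:
SELECT COUNT(*) FROM (SELECT genre FROM movies GROUP BY genre HAVING COUNT(*) >= 2)

Result:
COUNT(*)
--------
2       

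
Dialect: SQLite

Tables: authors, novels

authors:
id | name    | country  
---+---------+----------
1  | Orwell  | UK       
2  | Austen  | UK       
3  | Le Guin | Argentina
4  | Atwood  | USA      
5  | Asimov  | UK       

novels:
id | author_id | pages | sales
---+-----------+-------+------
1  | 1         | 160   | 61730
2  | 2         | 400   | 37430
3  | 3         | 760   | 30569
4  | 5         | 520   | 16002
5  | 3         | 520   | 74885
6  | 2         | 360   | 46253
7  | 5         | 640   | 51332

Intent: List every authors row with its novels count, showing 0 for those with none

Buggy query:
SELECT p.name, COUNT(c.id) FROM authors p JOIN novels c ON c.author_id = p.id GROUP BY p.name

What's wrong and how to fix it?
Bug: An inner join excludes parents with zero children

Fix: Use LEFT JOIN so parents without children still appear (COUNT(c.id) gives 0)

Corrected query:
SELECT p.name, COUNT(c.id) FROM authors p LEFT JOIN novels c ON c.author_id = p.id GROUP BY p.name

Result:
name    | COUNT(c.id)
--------+------------
Asimov  | 2          
Atwood  | 0          
Austen  | 2          
Le Guin | 2          
Orwell  | 1          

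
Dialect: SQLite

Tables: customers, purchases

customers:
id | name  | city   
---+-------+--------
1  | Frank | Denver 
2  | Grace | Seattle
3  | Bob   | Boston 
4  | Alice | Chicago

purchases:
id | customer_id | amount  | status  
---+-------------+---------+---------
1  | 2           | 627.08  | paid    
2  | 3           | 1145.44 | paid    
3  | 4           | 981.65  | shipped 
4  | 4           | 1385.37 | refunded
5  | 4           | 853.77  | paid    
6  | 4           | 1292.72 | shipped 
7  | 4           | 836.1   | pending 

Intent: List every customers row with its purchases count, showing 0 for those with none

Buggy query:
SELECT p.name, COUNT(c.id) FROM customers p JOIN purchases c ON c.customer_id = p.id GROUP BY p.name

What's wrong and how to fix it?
Bug: INNER JOIN drops customers rows that have no matching purchases rows

Fix: Switch to LEFT JOIN to retain unmatched parent rows

Corrected query:
SELECT p.name, COUNT(c.id) FROM customers p LEFT JOIN purchases c ON c.customer_id = p.id GROUP BY p.name

Result:
name  | COUNT(c.id)
------+------------
Alice | 5          
Bob   | 1          
Frank | 0          
Grace | 1          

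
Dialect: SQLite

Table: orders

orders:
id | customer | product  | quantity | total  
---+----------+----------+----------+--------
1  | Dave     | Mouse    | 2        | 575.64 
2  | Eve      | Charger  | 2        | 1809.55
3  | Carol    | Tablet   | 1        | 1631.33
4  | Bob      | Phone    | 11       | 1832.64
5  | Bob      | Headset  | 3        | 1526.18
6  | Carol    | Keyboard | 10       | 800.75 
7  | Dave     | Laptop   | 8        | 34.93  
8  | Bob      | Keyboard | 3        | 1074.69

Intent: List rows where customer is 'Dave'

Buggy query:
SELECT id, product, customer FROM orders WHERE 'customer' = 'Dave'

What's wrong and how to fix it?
Bug: 'customer' in single quotes is a string literal, not the column; the comparison is literal-vs-literal and never true

Fix: Remove the quotes around the column name (or use double quotes for an identifier)

Corrected query:
SELECT id, product, customer FROM orders WHERE customer = 'Dave'

Result:
id | product | customer
---+---------+---------
1  | Mouse   | Dave    
7  | Laptop  | Dave    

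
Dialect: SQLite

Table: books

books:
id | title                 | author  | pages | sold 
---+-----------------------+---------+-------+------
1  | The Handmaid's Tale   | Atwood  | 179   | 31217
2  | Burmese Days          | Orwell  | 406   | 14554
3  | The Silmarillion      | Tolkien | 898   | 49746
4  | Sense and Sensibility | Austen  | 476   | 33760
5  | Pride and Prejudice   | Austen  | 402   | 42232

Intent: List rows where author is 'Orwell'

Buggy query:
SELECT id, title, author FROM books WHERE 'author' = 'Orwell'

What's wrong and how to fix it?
Bug: 'author' in single quotes is a string literal, not the column; the comparison is literal-vs-literal and never true

Fix: Reference the column as author without single quotes

Corrected query:
SELECT id, title, author FROM books WHERE author = 'Orwell'

Result:
id | title        | author
---+--------------+-------
2  | Burmese Days | Orwell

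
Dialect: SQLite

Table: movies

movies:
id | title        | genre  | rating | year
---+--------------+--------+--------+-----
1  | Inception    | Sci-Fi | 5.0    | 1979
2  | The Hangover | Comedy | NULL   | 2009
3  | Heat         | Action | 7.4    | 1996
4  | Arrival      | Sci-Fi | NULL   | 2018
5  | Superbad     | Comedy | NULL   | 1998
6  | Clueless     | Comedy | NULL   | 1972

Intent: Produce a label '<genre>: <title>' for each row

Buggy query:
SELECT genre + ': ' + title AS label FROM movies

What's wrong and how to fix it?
Bug: SQLite uses || for string concatenation; + coerces text to numbers (yielding 0)

Fix: Replace + with || to concatenate text

Corrected query:
SELECT genre || ': ' || title AS label FROM movies

Result:
label               
--------------------
Sci-Fi: Inception   
Comedy: The Hangover
Action: Heat        
Sci-Fi: Arrival     
Comedy: Superbad    
Comedy: Clueless    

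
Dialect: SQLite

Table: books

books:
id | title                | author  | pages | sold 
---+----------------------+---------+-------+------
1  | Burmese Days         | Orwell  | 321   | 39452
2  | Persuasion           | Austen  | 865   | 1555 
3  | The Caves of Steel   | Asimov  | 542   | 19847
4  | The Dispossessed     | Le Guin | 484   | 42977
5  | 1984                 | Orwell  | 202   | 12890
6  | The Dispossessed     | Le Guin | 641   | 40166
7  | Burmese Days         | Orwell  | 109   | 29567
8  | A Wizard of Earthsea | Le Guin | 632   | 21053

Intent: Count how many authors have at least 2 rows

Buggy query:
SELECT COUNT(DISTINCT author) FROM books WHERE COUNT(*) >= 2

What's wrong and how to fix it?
Bug: COUNT(*) cannot appear in WHERE; the per-group count doesn't exist yet

Fix: Group first with HAVING COUNT(*) >= 2, then COUNT the resulting groups

Corrected query:
SELECT COUNT(*) FROM (SELECT author FROM books GROUP BY author HAVING COUNT(*) >= 2)

Result:
COUNT(*)
--------
2       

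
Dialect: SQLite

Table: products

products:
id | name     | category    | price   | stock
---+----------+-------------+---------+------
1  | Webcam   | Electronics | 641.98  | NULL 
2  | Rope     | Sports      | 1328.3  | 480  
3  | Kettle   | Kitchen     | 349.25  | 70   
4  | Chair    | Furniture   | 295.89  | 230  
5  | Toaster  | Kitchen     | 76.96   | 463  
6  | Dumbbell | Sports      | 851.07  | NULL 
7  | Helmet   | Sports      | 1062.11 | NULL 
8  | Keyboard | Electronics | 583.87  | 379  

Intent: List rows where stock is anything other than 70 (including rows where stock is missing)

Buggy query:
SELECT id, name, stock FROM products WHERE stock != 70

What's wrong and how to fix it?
Bug: 'stock != 70' is unknown when stock is NULL, so NULL rows are silently excluded

Fix: Add an explicit OR stock IS NULL to include the missing-value rows

Corrected query:
SELECT id, name, stock FROM products WHERE stock != 70 OR stock IS NULL

Result:
id | name     | stock
---+----------+------
1  | Webcam   | NULL 
2  | Rope     | 480  
4  | Chair    | 230  
5  | Toaster  | 463  
6  | Dumbbell | NULL 
7  | Helmet   | NULL 
8  | Keyboard | 379  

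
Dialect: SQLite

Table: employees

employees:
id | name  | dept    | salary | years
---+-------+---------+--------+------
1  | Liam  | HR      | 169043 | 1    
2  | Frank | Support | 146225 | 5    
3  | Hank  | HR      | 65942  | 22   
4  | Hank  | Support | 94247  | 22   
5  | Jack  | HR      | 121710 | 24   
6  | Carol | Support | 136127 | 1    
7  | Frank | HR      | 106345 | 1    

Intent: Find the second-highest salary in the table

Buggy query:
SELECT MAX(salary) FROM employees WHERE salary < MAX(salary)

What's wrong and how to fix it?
Bug: MAX(salary) on the right of the comparison is an aggregate-in-WHERE error

Fix: Compute the overall MAX in a subquery, then take MAX of rows below it

Corrected query:
SELECT MAX(salary) FROM employees WHERE salary < (SELECT MAX(salary) FROM employees)

Result:
MAX(salary)
-----------
146225     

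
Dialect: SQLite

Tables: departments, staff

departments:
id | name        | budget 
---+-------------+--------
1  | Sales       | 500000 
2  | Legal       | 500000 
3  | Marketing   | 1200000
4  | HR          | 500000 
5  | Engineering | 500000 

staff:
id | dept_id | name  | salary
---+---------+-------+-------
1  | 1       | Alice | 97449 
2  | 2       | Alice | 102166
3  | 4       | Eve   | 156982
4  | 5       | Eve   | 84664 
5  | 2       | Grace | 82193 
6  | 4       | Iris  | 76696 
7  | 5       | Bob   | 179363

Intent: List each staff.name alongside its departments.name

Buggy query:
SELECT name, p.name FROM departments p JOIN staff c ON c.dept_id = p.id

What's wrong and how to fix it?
Bug: Both tables have a 'name' column; the unqualified reference is ambiguous

Fix: Prefix ambiguous columns with the table alias

Corrected query:
SELECT c.name, p.name FROM departments p JOIN staff c ON c.dept_id = p.id

Result:
name  | name       
------+------------
Alice | Sales      
Alice | Legal      
Eve   | HR         
Eve   | Engineering
Grace | Legal      
Iris  | HR         
Bob   | Engineering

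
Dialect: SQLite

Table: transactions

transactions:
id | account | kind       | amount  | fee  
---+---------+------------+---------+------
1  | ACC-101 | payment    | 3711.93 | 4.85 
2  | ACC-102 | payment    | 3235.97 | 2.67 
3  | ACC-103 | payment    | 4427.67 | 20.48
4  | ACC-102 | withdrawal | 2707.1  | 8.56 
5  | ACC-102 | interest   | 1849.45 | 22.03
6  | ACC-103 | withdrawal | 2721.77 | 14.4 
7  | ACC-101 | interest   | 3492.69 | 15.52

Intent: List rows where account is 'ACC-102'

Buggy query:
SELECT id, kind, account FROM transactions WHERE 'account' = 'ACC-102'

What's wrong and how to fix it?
Bug: Single quotes denote string literals in SQL; the column name is being compared as a constant string

Fix: Remove the quotes around the column name (or use double quotes for an identifier)

Corrected query:
SELECT id, kind, account FROM transactions WHERE account = 'ACC-102'

Result:
id | kind       | account
---+------------+--------
2  | payment    | ACC-102
4  | withdrawal | ACC-102
5  | interest   | ACC-102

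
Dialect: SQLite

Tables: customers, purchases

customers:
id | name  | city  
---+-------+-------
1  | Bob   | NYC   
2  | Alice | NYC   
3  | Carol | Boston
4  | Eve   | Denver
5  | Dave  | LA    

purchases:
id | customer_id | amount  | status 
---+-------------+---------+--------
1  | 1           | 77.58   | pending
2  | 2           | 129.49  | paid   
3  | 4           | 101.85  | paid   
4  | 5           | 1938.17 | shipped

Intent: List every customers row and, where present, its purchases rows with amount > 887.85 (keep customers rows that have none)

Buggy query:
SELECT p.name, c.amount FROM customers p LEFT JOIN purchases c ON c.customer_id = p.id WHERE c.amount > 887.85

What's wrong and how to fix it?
Bug: Filtering c.amount in WHERE discards the NULL rows produced by LEFT JOIN, turning it into an inner join

Fix: Move the right-table condition into the ON clause so unmatched parents are kept

Corrected query:
SELECT p.name, c.amount FROM customers p LEFT JOIN purchases c ON c.customer_id = p.id AND c.amount > 887.85

Result:
name  | amount 
------+--------
Bob   | NULL   
Alice | NULL   
Carol | NULL   
Eve   | NULL   
Dave  | 1938.17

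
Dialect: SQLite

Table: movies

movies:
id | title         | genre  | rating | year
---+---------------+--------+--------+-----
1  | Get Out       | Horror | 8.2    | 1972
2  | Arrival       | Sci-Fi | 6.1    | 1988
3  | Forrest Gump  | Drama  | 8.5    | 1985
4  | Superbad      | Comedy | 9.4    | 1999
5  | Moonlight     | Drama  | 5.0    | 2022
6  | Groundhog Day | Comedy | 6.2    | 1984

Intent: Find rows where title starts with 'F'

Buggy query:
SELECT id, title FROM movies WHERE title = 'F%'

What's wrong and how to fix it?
Bug: Wildcards only work with LIKE; '=' treats '%' as a literal character

Fix: Use LIKE for wildcard pattern matching

Corrected query:
SELECT id, title FROM movies WHERE title LIKE 'F%'

Result:
id | title       
---+-------------
3  | Forrest Gump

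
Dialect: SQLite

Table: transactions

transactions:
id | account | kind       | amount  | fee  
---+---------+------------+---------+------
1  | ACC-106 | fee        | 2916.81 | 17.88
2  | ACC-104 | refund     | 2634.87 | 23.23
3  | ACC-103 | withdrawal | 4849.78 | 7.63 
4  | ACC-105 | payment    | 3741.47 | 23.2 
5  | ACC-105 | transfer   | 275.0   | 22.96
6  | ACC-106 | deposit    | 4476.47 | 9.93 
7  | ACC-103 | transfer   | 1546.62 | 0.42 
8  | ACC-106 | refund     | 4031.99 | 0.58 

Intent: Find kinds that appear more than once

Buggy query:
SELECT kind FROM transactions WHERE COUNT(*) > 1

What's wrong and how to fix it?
Bug: COUNT(*) is an aggregate and cannot be used in WHERE

Fix: GROUP BY kind, then filter groups with HAVING COUNT(*) > 1

Corrected query:
SELECT kind FROM transactions GROUP BY kind HAVING COUNT(*) > 1

Result:
kind    
--------
refund  
transfer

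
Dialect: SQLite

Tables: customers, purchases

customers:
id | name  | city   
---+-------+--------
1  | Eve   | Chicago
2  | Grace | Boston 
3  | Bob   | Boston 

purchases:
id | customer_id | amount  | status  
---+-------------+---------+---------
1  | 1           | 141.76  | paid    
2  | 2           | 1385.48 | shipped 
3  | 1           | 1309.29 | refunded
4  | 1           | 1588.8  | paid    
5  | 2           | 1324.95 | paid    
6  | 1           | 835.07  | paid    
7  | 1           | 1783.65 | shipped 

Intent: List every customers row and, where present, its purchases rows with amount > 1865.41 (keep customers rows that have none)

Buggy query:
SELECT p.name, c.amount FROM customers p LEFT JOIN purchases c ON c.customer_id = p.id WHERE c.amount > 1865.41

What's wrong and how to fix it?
Bug: A WHERE condition on the right-hand table after LEFT JOIN drops unmatched parents

Fix: Put 'c.amount > 1865.41' in the JOIN's ON clause instead of WHERE

Corrected query:
SELECT p.name, c.amount FROM customers p LEFT JOIN purchases c ON c.customer_id = p.id AND c.amount > 1865.41

Result:
name  | amount
------+-------
Eve   | NULL  
Grace | NULL  
Bob   | NULL  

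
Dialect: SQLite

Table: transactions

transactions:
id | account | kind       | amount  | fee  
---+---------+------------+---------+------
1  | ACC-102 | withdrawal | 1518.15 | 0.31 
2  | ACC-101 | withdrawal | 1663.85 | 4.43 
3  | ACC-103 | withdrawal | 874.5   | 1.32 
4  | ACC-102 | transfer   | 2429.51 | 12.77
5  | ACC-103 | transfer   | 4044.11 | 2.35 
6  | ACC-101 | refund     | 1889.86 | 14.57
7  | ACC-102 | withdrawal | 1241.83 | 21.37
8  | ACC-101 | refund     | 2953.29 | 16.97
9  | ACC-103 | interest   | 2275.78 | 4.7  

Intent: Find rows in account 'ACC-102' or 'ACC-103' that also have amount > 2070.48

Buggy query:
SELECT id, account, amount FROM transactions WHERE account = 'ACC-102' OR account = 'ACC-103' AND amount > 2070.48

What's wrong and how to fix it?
Bug: Without parentheses, AND is evaluated before OR, so the amount filter only applies to the 'ACC-103' branch

Fix: Group the OR with parentheses (or use IN), then AND the threshold

Corrected query:
SELECT id, account, amount FROM transactions WHERE (account = 'ACC-102' OR account = 'ACC-103') AND amount > 2070.48

Result:
id | account | amount 
---+---------+--------
4  | ACC-102 | 2429.51
5  | ACC-103 | 4044.11
9  | ACC-103 | 2275.78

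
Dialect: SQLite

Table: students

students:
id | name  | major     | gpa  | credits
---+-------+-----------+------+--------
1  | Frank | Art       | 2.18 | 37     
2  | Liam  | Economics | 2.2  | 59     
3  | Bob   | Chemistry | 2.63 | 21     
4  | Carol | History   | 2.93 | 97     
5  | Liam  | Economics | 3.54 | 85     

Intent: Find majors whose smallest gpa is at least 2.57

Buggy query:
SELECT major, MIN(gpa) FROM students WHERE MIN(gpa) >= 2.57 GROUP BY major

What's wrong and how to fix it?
Bug: MIN() in WHERE is a misuse of aggregate

Fix: Replace WHERE with HAVING after the GROUP BY

Corrected query:
SELECT major, MIN(gpa) FROM students GROUP BY major HAVING MIN(gpa) >= 2.57

Result:
major     | MIN(gpa)
----------+---------
Chemistry | 2.63    
History   | 2.93    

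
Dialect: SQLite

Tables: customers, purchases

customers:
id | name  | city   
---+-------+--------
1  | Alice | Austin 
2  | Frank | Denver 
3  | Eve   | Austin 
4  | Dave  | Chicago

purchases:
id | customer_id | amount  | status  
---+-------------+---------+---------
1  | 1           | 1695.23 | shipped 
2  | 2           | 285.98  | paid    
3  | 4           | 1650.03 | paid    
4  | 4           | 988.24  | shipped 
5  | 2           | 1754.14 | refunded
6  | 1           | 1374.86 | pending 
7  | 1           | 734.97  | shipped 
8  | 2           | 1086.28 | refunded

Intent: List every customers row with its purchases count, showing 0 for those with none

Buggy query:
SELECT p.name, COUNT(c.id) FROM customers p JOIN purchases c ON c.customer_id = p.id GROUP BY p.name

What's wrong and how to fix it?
Bug: An inner join excludes parents with zero children

Fix: Switch to LEFT JOIN to retain unmatched parent rows

Corrected query:
SELECT p.name, COUNT(c.id) FROM customers p LEFT JOIN purchases c ON c.customer_id = p.id GROUP BY p.name

Result:
name  | COUNT(c.id)
------+------------
Alice | 3          
Dave  | 2          
Eve   | 0          
Frank | 3          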